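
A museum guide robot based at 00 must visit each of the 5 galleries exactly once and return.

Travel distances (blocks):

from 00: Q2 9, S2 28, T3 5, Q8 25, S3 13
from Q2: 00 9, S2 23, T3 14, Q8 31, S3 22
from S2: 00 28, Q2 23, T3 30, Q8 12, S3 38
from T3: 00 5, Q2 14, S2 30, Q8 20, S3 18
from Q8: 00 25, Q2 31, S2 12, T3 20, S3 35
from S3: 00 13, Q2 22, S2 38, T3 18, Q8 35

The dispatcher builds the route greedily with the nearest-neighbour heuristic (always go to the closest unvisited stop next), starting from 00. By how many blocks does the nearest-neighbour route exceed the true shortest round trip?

The nearest-neighbour route is 21 blocks longer than optimal.

From 00: T3=5, Q2=9, S3=13, Q8=25, S2=28 → choose T3 (5).
From T3: Q2=14, S3=18, Q8=20, S2=30 → choose Q2 (14).
From Q2: S3=22, S2=23, Q8=31 → choose S3 (22).
From S3: Q8=35, S2=38 → choose Q8 (35).
From Q8: S2=12 → choose S2 (12).
NN route 00 → T3 → Q2 → S3 → Q8 → S2 → 00 costs 116.
Optimal: 00 → Q2 → S2 → Q8 → T3 → S3 → 00 costs 95 (by enumerating all 60 distinct tours).
Excess = 116 − 95 = 21.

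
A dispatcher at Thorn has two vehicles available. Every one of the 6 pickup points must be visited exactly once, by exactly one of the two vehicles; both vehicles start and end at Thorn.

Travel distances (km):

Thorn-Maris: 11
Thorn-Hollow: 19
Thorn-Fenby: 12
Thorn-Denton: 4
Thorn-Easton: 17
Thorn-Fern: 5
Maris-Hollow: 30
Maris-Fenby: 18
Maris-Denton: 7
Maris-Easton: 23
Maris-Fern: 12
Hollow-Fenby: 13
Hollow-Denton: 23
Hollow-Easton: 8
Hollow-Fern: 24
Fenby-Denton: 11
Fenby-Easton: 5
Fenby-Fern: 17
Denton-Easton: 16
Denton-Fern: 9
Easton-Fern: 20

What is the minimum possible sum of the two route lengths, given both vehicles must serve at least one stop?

Minimum combined distance: 71 km.

Check every non-empty split of the stops between the two vehicles; for each half take its own optimal tour:
  {Maris} + {Hollow, Fenby, Denton, Easton, Fern}: 22 + 57 = 79
  {Hollow} + {Maris, Fenby, Denton, Easton, Fern}: 38 + 57 = 95
  {Maris, Hollow} + {Fenby, Denton, Easton, Fern}: 60 + 45 = 105
  {Fenby} + {Maris, Hollow, Denton, Easton, Fern}: 24 + 67 = 91
  {Maris, Fenby} + {Hollow, Denton, Easton, Fern}: 41 + 57 = 98
  {Hollow, Fenby} + {Maris, Denton, Easton, Fern}: 44 + 57 = 101
  … (31 splits in total)
  {Maris, Hollow, Fenby, Denton, Easton} + {Fern}: 61 + 10 = 71  ← best
Best: vehicle 1 Thorn → Maris → Denton → Fenby → Easton → Hollow → Thorn = 61; vehicle 2 Thorn → Fern → Thorn = 10; combined 71.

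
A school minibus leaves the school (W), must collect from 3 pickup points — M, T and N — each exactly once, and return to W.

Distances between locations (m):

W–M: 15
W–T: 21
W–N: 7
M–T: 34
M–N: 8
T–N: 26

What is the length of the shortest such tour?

Minimum total distance: 70 m.

W→M→T→N→W: 15+34+26+7 = 82
W→M→N→T→W: 15+8+26+21 = 70
W→T→M→N→W: 21+34+8+7 = 70
The minimum is 70.
One optimal route: W → M → N → T → W (or its reverse).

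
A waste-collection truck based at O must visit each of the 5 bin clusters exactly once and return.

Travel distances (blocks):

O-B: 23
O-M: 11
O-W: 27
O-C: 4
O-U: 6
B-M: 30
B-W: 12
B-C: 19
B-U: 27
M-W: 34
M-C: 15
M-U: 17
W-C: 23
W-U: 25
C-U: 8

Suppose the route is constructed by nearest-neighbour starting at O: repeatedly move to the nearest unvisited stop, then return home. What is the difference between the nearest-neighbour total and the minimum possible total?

O: C=4, U=6, M=11, B=23, W=27 ⇒ C
C: U=8, M=15, B=19, W=23 ⇒ U
U: M=17, W=25, B=27 ⇒ M
M: B=30, W=34 ⇒ B
B: W=12 ⇒ W
NN route O → C → U → M → B → W → O costs 98.
Optimal: O → M → C → B → W → U → O costs 88 (by enumerating all 60 distinct tours).
Excess = 98 − 88 = 10.

The nearest-neighbour route is 10 blocks longer than optimal.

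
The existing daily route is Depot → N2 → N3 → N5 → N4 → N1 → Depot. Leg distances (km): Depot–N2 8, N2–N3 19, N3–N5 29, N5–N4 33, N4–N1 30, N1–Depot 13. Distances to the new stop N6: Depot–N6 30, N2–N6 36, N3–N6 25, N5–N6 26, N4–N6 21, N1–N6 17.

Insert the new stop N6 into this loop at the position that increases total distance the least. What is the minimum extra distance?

Minimum extra distance: 8 km, inserting N6 between N4 and N1.

Insertion cost between consecutive stops i–j is d(i,N6) + d(N6,j) − d(i,j):
  between Depot and N2: 30 + 36 − 8 = 58
  between N2 and N3: 36 + 25 − 19 = 42
  between N3 and N5: 25 + 26 − 29 = 22
  between N5 and N4: 26 + 21 − 33 = 14
  between N4 and N1: 21 + 17 − 30 = 8
  between N1 and Depot: 17 + 30 − 13 = 34
Cheapest insertion is between N4 and N1, adding 8.
New total = 132 + 8 = 140.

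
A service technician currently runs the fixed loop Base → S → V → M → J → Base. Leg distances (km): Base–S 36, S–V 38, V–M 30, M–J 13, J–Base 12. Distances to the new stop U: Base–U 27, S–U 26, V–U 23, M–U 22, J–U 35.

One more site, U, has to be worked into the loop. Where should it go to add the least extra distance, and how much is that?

Insertion cost between consecutive stops i–j is d(i,U) + d(U,j) − d(i,j):
  between Base and S: 27 + 26 − 36 = 17
  between S and V: 26 + 23 − 38 = 11
  between V and M: 23 + 22 − 30 = 15
  between M and J: 22 + 35 − 13 = 44
  between J and Base: 35 + 27 − 12 = 50
Cheapest insertion is between S and V, adding 11.
New total = 129 + 11 = 140.

+11 km — insert U between S and V.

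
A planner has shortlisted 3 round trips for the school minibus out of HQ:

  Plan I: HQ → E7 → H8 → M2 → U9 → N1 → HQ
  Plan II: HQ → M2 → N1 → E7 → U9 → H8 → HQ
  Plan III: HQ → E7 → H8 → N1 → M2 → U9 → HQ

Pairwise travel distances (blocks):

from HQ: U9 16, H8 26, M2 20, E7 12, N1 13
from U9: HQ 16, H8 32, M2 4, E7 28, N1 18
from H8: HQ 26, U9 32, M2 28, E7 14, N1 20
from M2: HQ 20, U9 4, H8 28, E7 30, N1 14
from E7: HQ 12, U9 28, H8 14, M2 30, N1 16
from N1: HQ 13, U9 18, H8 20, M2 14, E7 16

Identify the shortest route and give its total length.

Plan I: 12 + 14 + 28 + 4 + 18 + 13 = 89
Plan II: 20 + 14 + 16 + 28 + 32 + 26 = 136
Plan III: 12 + 14 + 20 + 14 + 4 + 16 = 80

Shortest is Plan III, total 80 blocks.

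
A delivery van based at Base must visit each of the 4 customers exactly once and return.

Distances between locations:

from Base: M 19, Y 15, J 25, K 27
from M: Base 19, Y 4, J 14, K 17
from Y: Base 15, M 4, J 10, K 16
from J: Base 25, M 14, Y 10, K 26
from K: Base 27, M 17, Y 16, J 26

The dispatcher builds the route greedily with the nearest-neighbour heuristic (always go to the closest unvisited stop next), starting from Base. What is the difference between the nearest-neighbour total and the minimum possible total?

Excess over optimum: 3.

From Base: Y=15, M=19, J=25, K=27 → choose Y (15).
From Y: M=4, J=10, K=16 → choose M (4).
From M: J=14, K=17 → choose J (14).
From J: K=26 → choose K (26).
NN route Base → Y → M → J → K → Base costs 86.
Optimal: Base → Y → J → M → K → Base costs 83 (by enumerating all 12 distinct tours).
Excess = 86 − 83 = 3.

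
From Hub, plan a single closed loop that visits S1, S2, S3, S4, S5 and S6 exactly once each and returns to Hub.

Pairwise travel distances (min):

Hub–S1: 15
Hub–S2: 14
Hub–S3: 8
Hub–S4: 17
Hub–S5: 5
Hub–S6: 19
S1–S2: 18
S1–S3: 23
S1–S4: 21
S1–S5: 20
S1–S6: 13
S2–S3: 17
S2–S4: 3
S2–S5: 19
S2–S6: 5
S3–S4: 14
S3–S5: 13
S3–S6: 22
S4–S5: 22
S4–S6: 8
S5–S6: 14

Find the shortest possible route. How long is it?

Hub-S1-S2-S3-S4-S5-S6-Hub: 15+18+17+14+22+14+19 = 119
Hub-S1-S2-S3-S4-S6-S5-Hub: 15+18+17+14+8+14+5 = 91
Hub-S1-S2-S3-S5-S4-S6-Hub: 15+18+17+13+22+8+19 = 112
Hub-S1-S2-S3-S5-S6-S4-Hub: 15+18+17+13+14+8+17 = 102
Hub-S1-S2-S3-S6-S4-S5-Hub: 15+18+17+22+8+22+5 = 107
Hub-S1-S2-S3-S6-S5-S4-Hub: 15+18+17+22+14+22+17 = 125
Hub-S1-S2-S4-S3-S5-S6-Hub: 15+18+3+14+13+14+19 = 96
Hub-S1-S2-S4-S3-S6-S5-Hub: 15+18+3+14+22+14+5 = 91
… (352 more)
Hub-S1-S6-S2-S4-S3-S5-Hub: 15+13+5+3+14+13+5 = 68  ← best
The minimum is 68.
One optimal route: Hub → S1 → S6 → S2 → S4 → S3 → S5 → Hub (or its reverse).

Shortest round trip = 68 min.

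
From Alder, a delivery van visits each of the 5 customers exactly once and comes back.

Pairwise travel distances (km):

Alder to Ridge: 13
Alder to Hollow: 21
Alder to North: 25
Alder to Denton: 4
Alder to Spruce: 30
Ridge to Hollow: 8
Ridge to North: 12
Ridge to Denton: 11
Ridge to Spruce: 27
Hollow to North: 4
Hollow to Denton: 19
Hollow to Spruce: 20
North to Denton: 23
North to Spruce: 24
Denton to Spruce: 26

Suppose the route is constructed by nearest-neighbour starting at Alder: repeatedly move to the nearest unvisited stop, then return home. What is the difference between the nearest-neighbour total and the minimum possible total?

Alder: Denton=4, Ridge=13, Hollow=21, North=25, Spruce=30 ⇒ Denton
Denton: Ridge=11, Hollow=19, North=23, Spruce=26 ⇒ Ridge
Ridge: Hollow=8, North=12, Spruce=27 ⇒ Hollow
Hollow: North=4, Spruce=20 ⇒ North
North: Spruce=24 ⇒ Spruce
NN route Alder → Denton → Ridge → Hollow → North → Spruce → Alder costs 81.
Optimal: Alder → Ridge → Hollow → North → Spruce → Denton → Alder costs 79 (by enumerating all 60 distinct tours).
Excess = 81 − 79 = 2.

The nearest-neighbour route is 2 km longer than optimal.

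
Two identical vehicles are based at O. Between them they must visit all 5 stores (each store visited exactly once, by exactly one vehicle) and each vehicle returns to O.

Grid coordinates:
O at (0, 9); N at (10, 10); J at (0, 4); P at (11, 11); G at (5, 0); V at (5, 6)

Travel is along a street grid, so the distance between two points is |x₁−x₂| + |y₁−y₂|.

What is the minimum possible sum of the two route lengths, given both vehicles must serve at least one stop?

Check every non-empty split of the stops between the two vehicles; for each half take its own optimal tour:
  {N} + {J, P, G, V}: 22 + 44 = 66
  {J} + {N, P, G, V}: 10 + 44 = 54
  {N, J} + {P, G, V}: 32 + 44 = 76
  {P} + {N, J, G, V}: 26 + 40 = 66
  {N, P} + {J, G, V}: 26 + 28 = 54
  {J, P} + {N, G, V}: 36 + 40 = 76
  … (15 splits in total)
Best: vehicle 1 O → J → O = 10; vehicle 2 O → N → P → G → V → O = 44; combined 54.

54 — the smallest possible combined total.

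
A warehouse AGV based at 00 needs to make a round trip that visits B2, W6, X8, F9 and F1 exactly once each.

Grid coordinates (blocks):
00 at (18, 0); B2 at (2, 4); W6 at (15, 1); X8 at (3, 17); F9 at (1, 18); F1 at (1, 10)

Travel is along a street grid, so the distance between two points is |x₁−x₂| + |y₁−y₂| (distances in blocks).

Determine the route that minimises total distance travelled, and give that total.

00→B2→W6→X8→F9→F1→00: 20+16+28+3+8+27 = 102
00→B2→W6→X8→F1→F9→00: 20+16+28+9+8+35 = 116
00→B2→W6→F9→X8→F1→00: 20+16+31+3+9+27 = 106
00→B2→W6→F9→F1→X8→00: 20+16+31+8+9+32 = 116
00→B2→W6→F1→X8→F9→00: 20+16+23+9+3+35 = 106
00→B2→W6→F1→F9→X8→00: 20+16+23+8+3+32 = 102
00→B2→X8→W6→F9→F1→00: 20+14+28+31+8+27 = 128
00→B2→X8→W6→F1→F9→00: 20+14+28+23+8+35 = 128
00→B2→X8→F9→W6→F1→00: 20+14+3+31+23+27 = 118
00→B2→X8→F9→F1→W6→00: 20+14+3+8+23+4 = 72
00→B2→X8→F1→W6→F9→00: 20+14+9+23+31+35 = 132
00→B2→X8→F1→F9→W6→00: 20+14+9+8+31+4 = 86
00→B2→F9→W6→X8→F1→00: 20+15+31+28+9+27 = 130
00→B2→F9→W6→F1→X8→00: 20+15+31+23+9+32 = 130
… (46 more)
00→B2→F1→F9→X8→W6→00: 20+7+8+3+28+4 = 70  ← best
The minimum is 70.
One optimal route: 00 → B2 → F1 → F9 → X8 → W6 → 00 (or its reverse).

Shortest round trip = 70 blocks.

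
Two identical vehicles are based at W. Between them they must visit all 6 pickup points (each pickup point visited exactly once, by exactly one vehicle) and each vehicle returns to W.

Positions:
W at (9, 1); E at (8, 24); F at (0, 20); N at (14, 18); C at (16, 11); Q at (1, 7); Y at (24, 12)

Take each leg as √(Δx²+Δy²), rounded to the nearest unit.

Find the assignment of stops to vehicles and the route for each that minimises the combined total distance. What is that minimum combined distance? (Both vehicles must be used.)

90 — the smallest possible combined total.

Check every non-empty split of the stops between the two vehicles; for each half take its own optimal tour:
  {E} + {F, N, C, Q, Y}: 46 + 69 = 115
  {F} + {E, N, C, Q, Y}: 42 + 68 = 110
  {E, F} + {N, C, Q, Y}: 53 + 59 = 112
  {N} + {E, F, C, Q, Y}: 36 + 72 = 108
  {E, N} + {F, C, Q, Y}: 49 + 68 = 117
  {F, N} + {E, C, Q, Y}: 53 + 68 = 121
  … (31 splits in total)
  {Q} + {E, F, N, C, Y}: 20 + 70 = 90  ← best
Best: vehicle 1 W → Q → W = 20; vehicle 2 W → F → E → N → Y → C → W = 70; combined 90.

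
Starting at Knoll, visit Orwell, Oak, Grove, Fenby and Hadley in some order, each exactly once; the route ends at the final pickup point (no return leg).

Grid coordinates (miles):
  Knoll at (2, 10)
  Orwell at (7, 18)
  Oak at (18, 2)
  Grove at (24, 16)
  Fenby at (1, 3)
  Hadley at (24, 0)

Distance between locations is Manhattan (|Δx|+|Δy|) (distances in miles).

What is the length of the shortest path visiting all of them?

There are 5! = 120 possible orderings.
Knoll → Orwell → Oak → Grove → Fenby → Hadley: 13+27+20+36+26 = 122
Knoll → Orwell → Oak → Grove → Hadley → Fenby: 13+27+20+16+26 = 102
Knoll → Orwell → Oak → Fenby → Grove → Hadley: 13+27+18+36+16 = 110
Knoll → Orwell → Oak → Fenby → Hadley → Grove: 13+27+18+26+16 = 100
Knoll → Orwell → Oak → Hadley → Grove → Fenby: 13+27+8+16+36 = 100
Knoll → Orwell → Oak → Hadley → Fenby → Grove: 13+27+8+26+36 = 110
Knoll → Orwell → Grove → Oak → Fenby → Hadley: 13+19+20+18+26 = 96
Knoll → Orwell → Grove → Oak → Hadley → Fenby: 13+19+20+8+26 = 86
Knoll → Orwell → Grove → Fenby → Oak → Hadley: 13+19+36+18+8 = 94
Knoll → Orwell → Grove → Fenby → Hadley → Oak: 13+19+36+26+8 = 102
Knoll → Orwell → Grove → Hadley → Oak → Fenby: 13+19+16+8+18 = 74
Knoll → Orwell → Grove → Hadley → Fenby → Oak: 13+19+16+26+18 = 92
Knoll → Orwell → Fenby → Oak → Grove → Hadley: 13+21+18+20+16 = 88
Knoll → Orwell → Fenby → Oak → Hadley → Grove: 13+21+18+8+16 = 76
… (106 more)
Knoll → Fenby → Oak → Hadley → Grove → Orwell: 8+18+8+16+19 = 69  ← best
The minimum is 69.
One shortest path: Knoll → Fenby → Oak → Hadley → Grove → Orwell.

Shortest open route: 69 miles.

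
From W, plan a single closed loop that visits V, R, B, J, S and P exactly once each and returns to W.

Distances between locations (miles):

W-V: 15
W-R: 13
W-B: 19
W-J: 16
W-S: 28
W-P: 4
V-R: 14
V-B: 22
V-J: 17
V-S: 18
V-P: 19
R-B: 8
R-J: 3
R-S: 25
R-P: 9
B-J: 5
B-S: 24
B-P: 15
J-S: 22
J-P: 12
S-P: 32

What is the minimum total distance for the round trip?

Shortest round trip = 78 miles.

With 6 stops there are 6!/2 = 360 distinct round trips (a route and its reverse cost the same).
W→V→R→B→J→S→P→W: 15+14+8+5+22+32+4 = 100
W→V→R→B→J→P→S→W: 15+14+8+5+12+32+28 = 114
W→V→R→B→S→J→P→W: 15+14+8+24+22+12+4 = 99
W→V→R→B→S→P→J→W: 15+14+8+24+32+12+16 = 121
W→V→R→B→P→J→S→W: 15+14+8+15+12+22+28 = 114
W→V→R→B→P→S→J→W: 15+14+8+15+32+22+16 = 122
W→V→R→J→B→S→P→W: 15+14+3+5+24+32+4 = 97
W→V→R→J→B→P→S→W: 15+14+3+5+15+32+28 = 112
… (352 more)
W→V→S→B→J→R→P→W: 15+18+24+5+3+9+4 = 78  ← best
The minimum is 78.
One optimal route: W → V → S → B → J → R → P → W (or its reverse).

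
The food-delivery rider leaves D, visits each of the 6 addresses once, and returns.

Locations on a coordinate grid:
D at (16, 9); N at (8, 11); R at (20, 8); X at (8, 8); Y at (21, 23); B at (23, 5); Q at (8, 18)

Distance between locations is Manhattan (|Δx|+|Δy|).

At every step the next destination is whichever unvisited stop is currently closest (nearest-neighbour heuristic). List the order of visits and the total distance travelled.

Nearest-neighbour total = 76; route D → R → B → X → N → Q → Y → D.

From D: distances to unvisited — R=5, X=9, N=10, B=11, Q=17, Y=19. Nearest is R (5).
From R: distances to unvisited — B=6, X=12, N=15, Y=16, Q=22. Nearest is B (6).
From B: distances to unvisited — X=18, Y=20, N=21, Q=28. Nearest is X (18).
From X: distances to unvisited — N=3, Q=10, Y=28. Nearest is N (3).
From N: distances to unvisited — Q=7, Y=25. Nearest is Q (7).
From Q: distances to unvisited — Y=18. Nearest is Y (18).
Return Y→D: 19.
Total = 5 + 6 + 18 + 3 + 7 + 18 + 19 = 76.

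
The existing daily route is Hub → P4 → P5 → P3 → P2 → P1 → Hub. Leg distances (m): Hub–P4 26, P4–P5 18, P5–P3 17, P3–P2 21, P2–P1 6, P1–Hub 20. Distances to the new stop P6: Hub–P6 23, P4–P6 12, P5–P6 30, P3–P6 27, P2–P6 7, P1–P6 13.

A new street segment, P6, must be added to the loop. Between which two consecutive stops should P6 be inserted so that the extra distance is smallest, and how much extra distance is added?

Insertion cost between consecutive stops i–j is d(i,P6) + d(P6,j) − d(i,j):
  between Hub and P4: 23 + 12 − 26 = 9
  between P4 and P5: 12 + 30 − 18 = 24
  between P5 and P3: 30 + 27 − 17 = 40
  between P3 and P2: 27 + 7 − 21 = 13
  between P2 and P1: 7 + 13 − 6 = 14
  between P1 and Hub: 13 + 23 − 20 = 16
Cheapest insertion is between Hub and P4, adding 9.
New total = 108 + 9 = 117.

+9 m — insert P6 between Hub and P4.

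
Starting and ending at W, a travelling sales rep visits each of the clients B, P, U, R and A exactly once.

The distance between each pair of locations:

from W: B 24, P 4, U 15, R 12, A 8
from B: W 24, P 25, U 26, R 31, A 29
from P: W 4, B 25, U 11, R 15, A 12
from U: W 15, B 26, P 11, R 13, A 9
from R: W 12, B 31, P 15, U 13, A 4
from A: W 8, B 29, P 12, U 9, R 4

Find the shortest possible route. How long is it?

There are 60 distinct closed tours to check (reversals are equivalent).
W-B-P-U-R-A-W: 24+25+11+13+4+8 = 85
W-B-P-U-A-R-W: 24+25+11+9+4+12 = 85
W-B-P-R-U-A-W: 24+25+15+13+9+8 = 94
W-B-P-R-A-U-W: 24+25+15+4+9+15 = 92
W-B-P-A-U-R-W: 24+25+12+9+13+12 = 95
W-B-P-A-R-U-W: 24+25+12+4+13+15 = 93
W-B-U-P-R-A-W: 24+26+11+15+4+8 = 88
W-B-U-P-A-R-W: 24+26+11+12+4+12 = 89
W-B-U-R-P-A-W: 24+26+13+15+12+8 = 98
W-B-U-R-A-P-W: 24+26+13+4+12+4 = 83
W-B-U-A-P-R-W: 24+26+9+12+15+12 = 98
W-B-U-A-R-P-W: 24+26+9+4+15+4 = 82
W-B-R-P-U-A-W: 24+31+15+11+9+8 = 98
W-B-R-P-A-U-W: 24+31+15+12+9+15 = 106
… (46 more)
W-P-B-U-R-A-W: 4+25+26+13+4+8 = 80  ← best
The minimum is 80.
One optimal route: W → P → B → U → R → A → W (or its reverse).

Shortest round trip = 80.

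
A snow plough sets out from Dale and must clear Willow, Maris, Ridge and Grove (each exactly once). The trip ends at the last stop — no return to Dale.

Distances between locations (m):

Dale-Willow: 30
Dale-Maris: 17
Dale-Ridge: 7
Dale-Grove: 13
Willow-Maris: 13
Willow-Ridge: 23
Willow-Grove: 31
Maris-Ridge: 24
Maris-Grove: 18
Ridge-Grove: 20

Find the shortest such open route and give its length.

Minimum one-way distance = 58 m.

There are 4! = 24 possible orderings.
Dale → Willow → Maris → Ridge → Grove: 30+13+24+20 = 87
Dale → Willow → Maris → Grove → Ridge: 30+13+18+20 = 81
Dale → Willow → Ridge → Maris → Grove: 30+23+24+18 = 95
Dale → Willow → Ridge → Grove → Maris: 30+23+20+18 = 91
Dale → Willow → Grove → Maris → Ridge: 30+31+18+24 = 103
Dale → Willow → Grove → Ridge → Maris: 30+31+20+24 = 105
Dale → Maris → Willow → Ridge → Grove: 17+13+23+20 = 73
Dale → Maris → Willow → Grove → Ridge: 17+13+31+20 = 81
Dale → Maris → Ridge → Willow → Grove: 17+24+23+31 = 95
Dale → Maris → Ridge → Grove → Willow: 17+24+20+31 = 92
Dale → Maris → Grove → Willow → Ridge: 17+18+31+23 = 89
Dale → Maris → Grove → Ridge → Willow: 17+18+20+23 = 78
Dale → Ridge → Willow → Maris → Grove: 7+23+13+18 = 61
Dale → Ridge → Willow → Grove → Maris: 7+23+31+18 = 79
… (10 more)
Dale → Ridge → Grove → Maris → Willow: 7+20+18+13 = 58  ← best
The minimum is 58.
One shortest path: Dale → Ridge → Grove → Maris → Willow.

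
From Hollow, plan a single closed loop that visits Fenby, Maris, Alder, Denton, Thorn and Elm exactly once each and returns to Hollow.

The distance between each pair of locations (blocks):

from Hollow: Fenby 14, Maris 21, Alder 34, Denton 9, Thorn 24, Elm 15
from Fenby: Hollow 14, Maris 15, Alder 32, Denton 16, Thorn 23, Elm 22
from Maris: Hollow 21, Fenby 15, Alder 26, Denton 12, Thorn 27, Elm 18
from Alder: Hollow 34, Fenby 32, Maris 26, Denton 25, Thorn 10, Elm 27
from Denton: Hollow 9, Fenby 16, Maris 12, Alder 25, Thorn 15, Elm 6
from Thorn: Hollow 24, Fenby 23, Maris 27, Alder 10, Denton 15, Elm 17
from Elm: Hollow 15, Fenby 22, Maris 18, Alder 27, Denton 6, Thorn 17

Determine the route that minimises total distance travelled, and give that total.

Shortest round trip = 97 blocks.

Hollow→Fenby→Maris→Alder→Denton→Thorn→Elm→Hollow: 14+15+26+25+15+17+15 = 127
Hollow→Fenby→Maris→Alder→Denton→Elm→Thorn→Hollow: 14+15+26+25+6+17+24 = 127
Hollow→Fenby→Maris→Alder→Thorn→Denton→Elm→Hollow: 14+15+26+10+15+6+15 = 101
Hollow→Fenby→Maris→Alder→Thorn→Elm→Denton→Hollow: 14+15+26+10+17+6+9 = 97
Hollow→Fenby→Maris→Alder→Elm→Denton→Thorn→Hollow: 14+15+26+27+6+15+24 = 127
Hollow→Fenby→Maris→Alder→Elm→Thorn→Denton→Hollow: 14+15+26+27+17+15+9 = 123
Hollow→Fenby→Maris→Denton→Alder→Thorn→Elm→Hollow: 14+15+12+25+10+17+15 = 108
Hollow→Fenby→Maris→Denton→Alder→Elm→Thorn→Hollow: 14+15+12+25+27+17+24 = 134
… (352 more)
The minimum is 97.
One optimal route: Hollow → Fenby → Maris → Alder → Thorn → Elm → Denton → Hollow (or its reverse).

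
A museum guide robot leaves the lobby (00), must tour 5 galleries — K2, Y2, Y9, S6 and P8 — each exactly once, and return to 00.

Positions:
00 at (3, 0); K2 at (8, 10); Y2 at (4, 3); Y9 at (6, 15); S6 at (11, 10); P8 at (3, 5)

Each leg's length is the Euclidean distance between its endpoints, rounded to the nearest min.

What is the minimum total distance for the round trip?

There are 60 distinct closed tours to check (reversals are equivalent).
00-K2-Y2-Y9-S6-P8-00: 11+8+12+7+9+5 = 52
00-K2-Y2-Y9-P8-S6-00: 11+8+12+10+9+13 = 63
00-K2-Y2-S6-Y9-P8-00: 11+8+10+7+10+5 = 51
00-K2-Y2-S6-P8-Y9-00: 11+8+10+9+10+15 = 63
00-K2-Y2-P8-Y9-S6-00: 11+8+2+10+7+13 = 51
00-K2-Y2-P8-S6-Y9-00: 11+8+2+9+7+15 = 52
00-K2-Y9-Y2-S6-P8-00: 11+5+12+10+9+5 = 52
00-K2-Y9-Y2-P8-S6-00: 11+5+12+2+9+13 = 52
00-K2-Y9-S6-Y2-P8-00: 11+5+7+10+2+5 = 40
00-K2-Y9-S6-P8-Y2-00: 11+5+7+9+2+3 = 37
00-K2-Y9-P8-Y2-S6-00: 11+5+10+2+10+13 = 51
00-K2-Y9-P8-S6-Y2-00: 11+5+10+9+10+3 = 48
00-K2-S6-Y2-Y9-P8-00: 11+3+10+12+10+5 = 51
00-K2-S6-Y2-P8-Y9-00: 11+3+10+2+10+15 = 51
… (46 more)
00-K2-S6-Y9-P8-Y2-00: 11+3+7+10+2+3 = 36  ← best
The minimum is 36.
One optimal route: 00 → K2 → S6 → Y9 → P8 → Y2 → 00 (or its reverse).

Minimum total distance: 36 min.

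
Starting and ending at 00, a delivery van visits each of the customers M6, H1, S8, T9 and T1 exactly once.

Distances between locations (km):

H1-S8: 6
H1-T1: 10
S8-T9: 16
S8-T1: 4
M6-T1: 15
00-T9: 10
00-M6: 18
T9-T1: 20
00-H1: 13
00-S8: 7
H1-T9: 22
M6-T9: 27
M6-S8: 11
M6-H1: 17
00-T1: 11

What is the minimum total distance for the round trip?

Shortest round trip = 75 km.

With 5 stops there are 5!/2 = 60 distinct round trips (a route and its reverse cost the same).
00-M6-H1-S8-T9-T1-00: 18+17+6+16+20+11 = 88
00-M6-H1-S8-T1-T9-00: 18+17+6+4+20+10 = 75
00-M6-H1-T9-S8-T1-00: 18+17+22+16+4+11 = 88
00-M6-H1-T9-T1-S8-00: 18+17+22+20+4+7 = 88
00-M6-H1-T1-S8-T9-00: 18+17+10+4+16+10 = 75
00-M6-H1-T1-T9-S8-00: 18+17+10+20+16+7 = 88
00-M6-S8-H1-T9-T1-00: 18+11+6+22+20+11 = 88
00-M6-S8-H1-T1-T9-00: 18+11+6+10+20+10 = 75
00-M6-S8-T9-H1-T1-00: 18+11+16+22+10+11 = 88
00-M6-S8-T9-T1-H1-00: 18+11+16+20+10+13 = 88
00-M6-S8-T1-H1-T9-00: 18+11+4+10+22+10 = 75
00-M6-S8-T1-T9-H1-00: 18+11+4+20+22+13 = 88
00-M6-T9-H1-S8-T1-00: 18+27+22+6+4+11 = 88
00-M6-T9-H1-T1-S8-00: 18+27+22+10+4+7 = 88
… (46 more)
The minimum is 75.
One optimal route: 00 → M6 → H1 → S8 → T1 → T9 → 00 (or its reverse).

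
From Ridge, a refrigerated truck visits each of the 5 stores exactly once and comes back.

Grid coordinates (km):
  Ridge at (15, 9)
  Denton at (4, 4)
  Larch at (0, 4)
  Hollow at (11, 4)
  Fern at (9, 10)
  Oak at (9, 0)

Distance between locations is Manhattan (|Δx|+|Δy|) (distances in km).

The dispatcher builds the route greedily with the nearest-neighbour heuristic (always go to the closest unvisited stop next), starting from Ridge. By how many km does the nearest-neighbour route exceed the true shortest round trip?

4 km longer than the optimal tour.

From Ridge: Fern=7, Hollow=9, Oak=15, Denton=16, Larch=20 → choose Fern (7).
From Fern: Hollow=8, Oak=10, Denton=11, Larch=15 → choose Hollow (8).
From Hollow: Oak=6, Denton=7, Larch=11 → choose Oak (6).
From Oak: Denton=9, Larch=13 → choose Denton (9).
From Denton: Larch=4 → choose Larch (4).
NN route Ridge → Fern → Hollow → Oak → Denton → Larch → Ridge costs 54.
Optimal: Ridge → Hollow → Denton → Larch → Oak → Fern → Ridge costs 50 (by enumerating all 60 distinct tours).
Excess = 54 − 50 = 4.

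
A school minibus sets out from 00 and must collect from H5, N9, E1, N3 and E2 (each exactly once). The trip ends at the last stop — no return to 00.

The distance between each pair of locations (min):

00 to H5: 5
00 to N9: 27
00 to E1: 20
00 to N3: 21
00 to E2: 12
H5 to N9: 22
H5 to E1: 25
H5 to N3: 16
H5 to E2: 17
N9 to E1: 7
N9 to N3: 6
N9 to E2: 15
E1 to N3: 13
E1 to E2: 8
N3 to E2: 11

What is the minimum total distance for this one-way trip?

42 min — the minimum one-way total.

There are 5! = 120 possible orderings.
00 - H5 - N9 - E1 - N3 - E2: 5+22+7+13+11 = 58
00 - H5 - N9 - E1 - E2 - N3: 5+22+7+8+11 = 53
00 - H5 - N9 - N3 - E1 - E2: 5+22+6+13+8 = 54
00 - H5 - N9 - N3 - E2 - E1: 5+22+6+11+8 = 52
00 - H5 - N9 - E2 - E1 - N3: 5+22+15+8+13 = 63
00 - H5 - N9 - E2 - N3 - E1: 5+22+15+11+13 = 66
00 - H5 - E1 - N9 - N3 - E2: 5+25+7+6+11 = 54
00 - H5 - E1 - N9 - E2 - N3: 5+25+7+15+11 = 63
00 - H5 - E1 - N3 - N9 - E2: 5+25+13+6+15 = 64
00 - H5 - E1 - N3 - E2 - N9: 5+25+13+11+15 = 69
00 - H5 - E1 - E2 - N9 - N3: 5+25+8+15+6 = 59
00 - H5 - E1 - E2 - N3 - N9: 5+25+8+11+6 = 55
00 - H5 - N3 - N9 - E1 - E2: 5+16+6+7+8 = 42
00 - H5 - N3 - N9 - E2 - E1: 5+16+6+15+8 = 50
… (106 more)
The minimum is 42.
One shortest path: 00 → H5 → N3 → N9 → E1 → E2.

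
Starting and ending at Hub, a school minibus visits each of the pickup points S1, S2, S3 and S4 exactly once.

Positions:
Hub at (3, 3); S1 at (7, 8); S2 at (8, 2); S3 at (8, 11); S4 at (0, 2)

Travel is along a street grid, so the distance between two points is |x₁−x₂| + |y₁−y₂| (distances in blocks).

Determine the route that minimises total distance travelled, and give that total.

Shortest round trip = 34 blocks.

Hub-S1-S2-S3-S4-Hub: 9+7+9+17+4 = 46
Hub-S1-S2-S4-S3-Hub: 9+7+8+17+13 = 54
Hub-S1-S3-S2-S4-Hub: 9+4+9+8+4 = 34
Hub-S1-S3-S4-S2-Hub: 9+4+17+8+6 = 44
Hub-S1-S4-S2-S3-Hub: 9+13+8+9+13 = 52
Hub-S1-S4-S3-S2-Hub: 9+13+17+9+6 = 54
Hub-S2-S1-S3-S4-Hub: 6+7+4+17+4 = 38
Hub-S2-S1-S4-S3-Hub: 6+7+13+17+13 = 56
Hub-S2-S3-S1-S4-Hub: 6+9+4+13+4 = 36
Hub-S2-S4-S1-S3-Hub: 6+8+13+4+13 = 44
Hub-S3-S1-S2-S4-Hub: 13+4+7+8+4 = 36
Hub-S3-S2-S1-S4-Hub: 13+9+7+13+4 = 46
The minimum is 34.
One optimal route: Hub → S1 → S3 → S2 → S4 → Hub (or its reverse).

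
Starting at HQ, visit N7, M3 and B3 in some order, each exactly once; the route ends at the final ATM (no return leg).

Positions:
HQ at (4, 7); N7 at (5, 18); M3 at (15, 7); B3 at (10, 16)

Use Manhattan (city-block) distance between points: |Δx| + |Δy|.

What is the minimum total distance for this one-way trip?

There are 3! = 6 possible orderings.
HQ → N7 → M3 → B3: 12+21+14 = 47
HQ → N7 → B3 → M3: 12+7+14 = 33
HQ → M3 → N7 → B3: 11+21+7 = 39
HQ → M3 → B3 → N7: 11+14+7 = 32
HQ → B3 → N7 → M3: 15+7+21 = 43
HQ → B3 → M3 → N7: 15+14+21 = 50
The minimum is 32.
One shortest path: HQ → M3 → B3 → N7.

32 — the minimum one-way total.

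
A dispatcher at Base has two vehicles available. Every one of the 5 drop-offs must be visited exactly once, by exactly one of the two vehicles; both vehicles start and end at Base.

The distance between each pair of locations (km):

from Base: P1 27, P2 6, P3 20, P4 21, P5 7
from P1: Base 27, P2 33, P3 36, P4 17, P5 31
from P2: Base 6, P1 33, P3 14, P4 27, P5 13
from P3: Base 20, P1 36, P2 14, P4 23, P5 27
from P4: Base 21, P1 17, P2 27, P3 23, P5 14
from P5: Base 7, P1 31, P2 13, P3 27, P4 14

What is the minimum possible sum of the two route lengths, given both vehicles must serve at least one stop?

101 km — the smallest possible combined total.

There are 2^4 − 1 = 15 ways to divide the 5 stops into two non-empty groups. For each, the best each vehicle can do is its own shortest tour through its group:
  {P1} + {P2, P3, P4, P5}: 54 + 64 = 118
  {P2} + {P1, P3, P4, P5}: 12 + 94 = 106
  {P1, P2} + {P3, P4, P5}: 66 + 64 = 130
  {P3} + {P1, P2, P4, P5}: 40 + 77 = 117
  {P1, P3} + {P2, P4, P5}: 83 + 54 = 137
  {P2, P3} + {P1, P4, P5}: 40 + 65 = 105
  … (15 splits in total)
  {P1, P2, P3, P4} + {P5}: 87 + 14 = 101  ← best
Best: vehicle 1 Base → P1 → P4 → P3 → P2 → Base = 87; vehicle 2 Base → P5 → Base = 14; combined 101.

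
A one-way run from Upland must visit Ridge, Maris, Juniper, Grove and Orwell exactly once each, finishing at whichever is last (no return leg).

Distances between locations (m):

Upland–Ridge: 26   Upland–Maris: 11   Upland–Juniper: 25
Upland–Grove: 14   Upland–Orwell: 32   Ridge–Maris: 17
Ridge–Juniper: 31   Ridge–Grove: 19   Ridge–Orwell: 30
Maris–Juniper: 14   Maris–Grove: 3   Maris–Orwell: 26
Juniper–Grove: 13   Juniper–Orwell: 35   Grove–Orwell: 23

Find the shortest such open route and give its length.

87 m — the minimum one-way total.

There are 5! = 120 possible orderings.
Upland→Ridge→Maris→Juniper→Grove→Orwell: 26+17+14+13+23 = 93
Upland→Ridge→Maris→Juniper→Orwell→Grove: 26+17+14+35+23 = 115
Upland→Ridge→Maris→Grove→Juniper→Orwell: 26+17+3+13+35 = 94
Upland→Ridge→Maris→Grove→Orwell→Juniper: 26+17+3+23+35 = 104
Upland→Ridge→Maris→Orwell→Juniper→Grove: 26+17+26+35+13 = 117
Upland→Ridge→Maris→Orwell→Grove→Juniper: 26+17+26+23+13 = 105
Upland→Ridge→Juniper→Maris→Grove→Orwell: 26+31+14+3+23 = 97
Upland→Ridge→Juniper→Maris→Orwell→Grove: 26+31+14+26+23 = 120
Upland→Ridge→Juniper→Grove→Maris→Orwell: 26+31+13+3+26 = 99
Upland→Ridge→Juniper→Grove→Orwell→Maris: 26+31+13+23+26 = 119
Upland→Ridge→Juniper→Orwell→Maris→Grove: 26+31+35+26+3 = 121
Upland→Ridge→Juniper→Orwell→Grove→Maris: 26+31+35+23+3 = 118
Upland→Ridge→Grove→Maris→Juniper→Orwell: 26+19+3+14+35 = 97
Upland→Ridge→Grove→Maris→Orwell→Juniper: 26+19+3+26+35 = 109
… (106 more)
Upland→Maris→Juniper→Grove→Ridge→Orwell: 11+14+13+19+30 = 87  ← best
The minimum is 87.
One shortest path: Upland → Maris → Juniper → Grove → Ridge → Orwell.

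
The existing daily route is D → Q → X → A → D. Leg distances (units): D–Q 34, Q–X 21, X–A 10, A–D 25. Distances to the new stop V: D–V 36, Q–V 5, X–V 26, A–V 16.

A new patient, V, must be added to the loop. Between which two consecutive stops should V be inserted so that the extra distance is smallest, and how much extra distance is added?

Adding 7 by placing V on the D–Q leg.

Insertion cost between consecutive stops i–j is d(i,V) + d(V,j) − d(i,j):
  between D and Q: 36 + 5 − 34 = 7
  between Q and X: 5 + 26 − 21 = 10
  between X and A: 26 + 16 − 10 = 32
  between A and D: 16 + 36 − 25 = 27
Cheapest insertion is between D and Q, adding 7.
New total = 90 + 7 = 97.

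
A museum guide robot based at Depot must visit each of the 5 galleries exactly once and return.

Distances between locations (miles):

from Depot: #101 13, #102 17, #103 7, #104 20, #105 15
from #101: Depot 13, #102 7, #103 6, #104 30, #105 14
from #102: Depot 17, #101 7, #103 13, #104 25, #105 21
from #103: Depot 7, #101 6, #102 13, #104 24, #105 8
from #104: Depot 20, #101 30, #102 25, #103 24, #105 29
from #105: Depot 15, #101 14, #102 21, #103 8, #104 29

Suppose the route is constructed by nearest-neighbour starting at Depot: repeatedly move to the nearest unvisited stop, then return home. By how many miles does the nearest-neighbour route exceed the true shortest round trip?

From Depot: #103=7, #101=13, #105=15, #102=17, #104=20 → choose #103 (7).
From #103: #101=6, #105=8, #102=13, #104=24 → choose #101 (6).
From #101: #102=7, #105=14, #104=30 → choose #102 (7).
From #102: #105=21, #104=25 → choose #105 (21).
From #105: #104=29 → choose #104 (29).
NN route Depot → #103 → #101 → #102 → #105 → #104 → Depot costs 90.
Optimal: Depot → #103 → #105 → #101 → #102 → #104 → Depot costs 81 (by enumerating all 60 distinct tours).
Excess = 90 − 81 = 9.

The nearest-neighbour route is 9 miles longer than optimal.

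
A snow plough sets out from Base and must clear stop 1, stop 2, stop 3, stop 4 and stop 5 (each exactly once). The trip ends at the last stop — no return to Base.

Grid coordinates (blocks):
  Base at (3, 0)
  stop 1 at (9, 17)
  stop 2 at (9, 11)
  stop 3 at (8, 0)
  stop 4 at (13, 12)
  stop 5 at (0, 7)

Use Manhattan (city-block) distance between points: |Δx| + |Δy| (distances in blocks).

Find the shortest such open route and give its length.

Shortest open route: 47 blocks.

There are 5! = 120 possible orderings.
Base - stop 1 - stop 2 - stop 3 - stop 4 - stop 5: 23+6+12+17+18 = 76
Base - stop 1 - stop 2 - stop 3 - stop 5 - stop 4: 23+6+12+15+18 = 74
Base - stop 1 - stop 2 - stop 4 - stop 3 - stop 5: 23+6+5+17+15 = 66
Base - stop 1 - stop 2 - stop 4 - stop 5 - stop 3: 23+6+5+18+15 = 67
Base - stop 1 - stop 2 - stop 5 - stop 3 - stop 4: 23+6+13+15+17 = 74
Base - stop 1 - stop 2 - stop 5 - stop 4 - stop 3: 23+6+13+18+17 = 77
Base - stop 1 - stop 3 - stop 2 - stop 4 - stop 5: 23+18+12+5+18 = 76
Base - stop 1 - stop 3 - stop 2 - stop 5 - stop 4: 23+18+12+13+18 = 84
Base - stop 1 - stop 3 - stop 4 - stop 2 - stop 5: 23+18+17+5+13 = 76
Base - stop 1 - stop 3 - stop 4 - stop 5 - stop 2: 23+18+17+18+13 = 89
Base - stop 1 - stop 3 - stop 5 - stop 2 - stop 4: 23+18+15+13+5 = 74
Base - stop 1 - stop 3 - stop 5 - stop 4 - stop 2: 23+18+15+18+5 = 79
Base - stop 1 - stop 4 - stop 2 - stop 3 - stop 5: 23+9+5+12+15 = 64
Base - stop 1 - stop 4 - stop 2 - stop 5 - stop 3: 23+9+5+13+15 = 65
… (106 more)
Base - stop 3 - stop 5 - stop 2 - stop 4 - stop 1: 5+15+13+5+9 = 47  ← best
The minimum is 47.
One shortest path: Base → stop 3 → stop 5 → stop 2 → stop 4 → stop 1.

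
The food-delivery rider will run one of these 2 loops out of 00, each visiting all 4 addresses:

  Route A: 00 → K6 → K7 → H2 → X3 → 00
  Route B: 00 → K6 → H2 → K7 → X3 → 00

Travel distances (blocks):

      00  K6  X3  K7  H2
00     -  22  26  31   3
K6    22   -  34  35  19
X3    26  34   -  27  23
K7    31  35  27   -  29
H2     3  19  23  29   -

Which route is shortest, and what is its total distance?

123 blocks — Route B is the shortest.

Route A: 22 + 35 + 29 + 23 + 26 = 135
Route B: 22 + 19 + 29 + 27 + 26 = 123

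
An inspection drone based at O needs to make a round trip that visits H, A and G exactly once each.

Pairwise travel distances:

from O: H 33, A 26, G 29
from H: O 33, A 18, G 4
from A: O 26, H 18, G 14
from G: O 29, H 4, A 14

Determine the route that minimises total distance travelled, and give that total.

Minimum total distance: 77.

O→H→A→G→O: 33+18+14+29 = 94
O→H→G→A→O: 33+4+14+26 = 77
O→A→H→G→O: 26+18+4+29 = 77
The minimum is 77.
One optimal route: O → H → G → A → O (or its reverse).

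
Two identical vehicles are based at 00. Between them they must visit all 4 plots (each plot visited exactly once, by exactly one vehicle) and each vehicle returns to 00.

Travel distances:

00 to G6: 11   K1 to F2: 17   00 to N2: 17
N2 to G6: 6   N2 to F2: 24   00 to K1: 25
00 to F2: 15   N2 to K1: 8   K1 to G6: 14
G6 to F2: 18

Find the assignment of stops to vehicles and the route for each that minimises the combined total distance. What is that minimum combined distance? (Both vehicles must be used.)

79 — the smallest possible combined total.

There are 2^3 − 1 = 7 ways to divide the 4 stops into two non-empty groups. For each, the best each vehicle can do is its own shortest tour through its group:
  {N2} + {K1, G6, F2}: 34 + 57 = 91
  {K1} + {N2, G6, F2}: 50 + 56 = 106
  {N2, K1} + {G6, F2}: 50 + 44 = 94
  {G6} + {N2, K1, F2}: 22 + 57 = 79
  {N2, G6} + {K1, F2}: 34 + 57 = 91
  {K1, G6} + {N2, F2}: 50 + 56 = 106
  … (7 splits in total)
Best: vehicle 1 00 → G6 → 00 = 22; vehicle 2 00 → N2 → K1 → F2 → 00 = 57; combined 79.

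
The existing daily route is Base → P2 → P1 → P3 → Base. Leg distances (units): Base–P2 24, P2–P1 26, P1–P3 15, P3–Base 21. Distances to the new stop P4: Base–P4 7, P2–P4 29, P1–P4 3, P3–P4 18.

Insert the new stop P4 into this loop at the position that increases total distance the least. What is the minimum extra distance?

Insertion cost between consecutive stops i–j is d(i,P4) + d(P4,j) − d(i,j):
  between Base and P2: 7 + 29 − 24 = 12
  between P2 and P1: 29 + 3 − 26 = 6
  between P1 and P3: 3 + 18 − 15 = 6
  between P3 and Base: 18 + 7 − 21 = 4
Cheapest insertion is between P3 and Base, adding 4.
New total = 86 + 4 = 90.

Minimum extra distance: 4, inserting P4 between P3 and Base.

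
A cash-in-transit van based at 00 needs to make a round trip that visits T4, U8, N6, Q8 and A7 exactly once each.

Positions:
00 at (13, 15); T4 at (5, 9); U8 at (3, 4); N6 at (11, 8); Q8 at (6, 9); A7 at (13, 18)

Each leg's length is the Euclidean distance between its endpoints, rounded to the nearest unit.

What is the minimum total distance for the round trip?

With 5 stops there are 5!/2 = 60 distinct round trips (a route and its reverse cost the same).
00-T4-U8-N6-Q8-A7-00: 10+5+9+5+11+3 = 43
00-T4-U8-N6-A7-Q8-00: 10+5+9+10+11+9 = 54
00-T4-U8-Q8-N6-A7-00: 10+5+6+5+10+3 = 39
00-T4-U8-Q8-A7-N6-00: 10+5+6+11+10+7 = 49
00-T4-U8-A7-N6-Q8-00: 10+5+17+10+5+9 = 56
00-T4-U8-A7-Q8-N6-00: 10+5+17+11+5+7 = 55
00-T4-N6-U8-Q8-A7-00: 10+6+9+6+11+3 = 45
00-T4-N6-U8-A7-Q8-00: 10+6+9+17+11+9 = 62
00-T4-N6-Q8-U8-A7-00: 10+6+5+6+17+3 = 47
00-T4-N6-Q8-A7-U8-00: 10+6+5+11+17+15 = 64
00-T4-N6-A7-U8-Q8-00: 10+6+10+17+6+9 = 58
00-T4-N6-A7-Q8-U8-00: 10+6+10+11+6+15 = 58
00-T4-Q8-U8-N6-A7-00: 10+1+6+9+10+3 = 39
00-T4-Q8-U8-A7-N6-00: 10+1+6+17+10+7 = 51
… (46 more)
00-N6-U8-T4-Q8-A7-00: 7+9+5+1+11+3 = 36  ← best
The minimum is 36.
One optimal route: 00 → N6 → U8 → T4 → Q8 → A7 → 00 (or its reverse).

36 — the shortest possible round trip.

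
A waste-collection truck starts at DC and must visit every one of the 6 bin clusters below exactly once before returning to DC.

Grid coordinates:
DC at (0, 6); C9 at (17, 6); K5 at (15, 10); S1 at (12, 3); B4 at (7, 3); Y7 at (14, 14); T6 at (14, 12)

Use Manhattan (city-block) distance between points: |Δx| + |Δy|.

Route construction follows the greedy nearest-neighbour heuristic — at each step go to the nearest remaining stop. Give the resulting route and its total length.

DC → [B4:10 / S1:15 / C9:17 / K5:19 / T6:20 / Y7:22] → B4 (10)
B4 → [S1:5 / C9:13 / K5:15 / T6:16 / Y7:18] → S1 (5)
S1 → [C9:8 / K5:10 / T6:11 / Y7:13] → C9 (8)
C9 → [K5:6 / T6:9 / Y7:11] → K5 (6)
K5 → [T6:3 / Y7:5] → T6 (3)
T6 → [Y7:2] → Y7 (2)
Return Y7→DC: 22.
Total = 10 + 5 + 8 + 6 + 3 + 2 + 22 = 56.

Total distance 56 via the nearest-neighbour route DC → B4 → S1 → C9 → K5 → T6 → Y7 → DC.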